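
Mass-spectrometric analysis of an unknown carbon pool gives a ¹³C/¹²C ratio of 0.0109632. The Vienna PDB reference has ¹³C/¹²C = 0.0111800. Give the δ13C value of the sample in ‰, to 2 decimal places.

δ13C = (R_sample / R_standard − 1) × 1000
R_sample / R_standard = 0.0109632 / 0.0111800 = 0.980608
δ13C = (0.980608 − 1) × 1000 = -19.392‰

-19.39‰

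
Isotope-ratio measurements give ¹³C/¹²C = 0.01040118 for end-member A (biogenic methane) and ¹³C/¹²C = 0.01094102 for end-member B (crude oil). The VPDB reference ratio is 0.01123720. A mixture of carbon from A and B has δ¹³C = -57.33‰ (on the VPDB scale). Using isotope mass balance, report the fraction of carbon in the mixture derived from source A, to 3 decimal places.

0.645

δ_A = (0.01040118/0.01123720 − 1)×1000 = (0.925602 − 1)×1000 = -74.398‰
δ_B = (0.01094102/0.01123720 − 1)×1000 = (0.973643 − 1)×1000 = -26.357‰
f_A = (δ_mix − δ_B)/(δ_A − δ_B) = (-57.33 − (-26.357))/(-74.398 − (-26.357))
f_A = -30.973 / -48.040 = 0.6447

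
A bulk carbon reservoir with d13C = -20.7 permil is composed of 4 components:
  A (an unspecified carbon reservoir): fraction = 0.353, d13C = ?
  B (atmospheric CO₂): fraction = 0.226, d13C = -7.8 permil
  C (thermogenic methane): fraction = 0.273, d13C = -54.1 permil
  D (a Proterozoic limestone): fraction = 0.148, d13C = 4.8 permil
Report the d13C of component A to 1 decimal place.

Isotope mass balance: δ_bulk = Σ fᵢ·δᵢ.
-20.7 = 0.353×δ_A + 0.226×(-7.8) + 0.273×(-54.1) + 0.148×(4.8)
0.353·δ_A = -20.7 − (-15.822) = -4.878
δ_A = -4.878 / 0.353 = -13.82 permil

-13.8 permil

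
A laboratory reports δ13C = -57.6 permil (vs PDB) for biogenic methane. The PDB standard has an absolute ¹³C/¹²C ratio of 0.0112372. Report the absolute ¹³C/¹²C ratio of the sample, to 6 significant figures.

0.0105899

R_sample = R_standard × (δ13C/1000 + 1)
R_sample = 0.0112372 × (-57.6/1000 + 1) = 0.0112372 × 0.942400
R_sample = 0.0105899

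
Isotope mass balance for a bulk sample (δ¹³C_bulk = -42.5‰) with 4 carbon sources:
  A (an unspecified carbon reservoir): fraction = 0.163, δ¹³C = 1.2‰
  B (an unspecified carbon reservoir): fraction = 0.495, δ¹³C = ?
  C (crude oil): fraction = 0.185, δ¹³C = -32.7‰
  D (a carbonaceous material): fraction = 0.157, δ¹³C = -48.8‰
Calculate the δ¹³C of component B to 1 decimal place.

Isotope mass balance: δ_bulk = Σ fᵢ·δᵢ.
-42.5 = 0.163×(1.2) + 0.495×δ_B + 0.185×(-32.7) + 0.157×(-48.8)
0.495·δ_B = -42.5 − (-13.515) = -28.985
δ_B = -28.985 / 0.495 = -58.55‰

-58.6‰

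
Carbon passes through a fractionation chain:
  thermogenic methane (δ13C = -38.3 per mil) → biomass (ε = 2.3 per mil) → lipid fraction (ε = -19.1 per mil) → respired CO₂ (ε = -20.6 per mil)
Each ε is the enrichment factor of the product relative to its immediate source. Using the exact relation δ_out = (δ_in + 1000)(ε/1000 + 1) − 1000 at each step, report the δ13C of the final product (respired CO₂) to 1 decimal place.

step 1: δ = (-38.30 + 1000)·(2.3/1000 + 1) − 1000 = -36.09 per mil
step 2: δ = (-36.09 + 1000)·(-19.1/1000 + 1) − 1000 = -54.50 per mil
step 3: δ = (-54.50 + 1000)·(-20.6/1000 + 1) − 1000 = -73.98 per mil

-74.0 per mil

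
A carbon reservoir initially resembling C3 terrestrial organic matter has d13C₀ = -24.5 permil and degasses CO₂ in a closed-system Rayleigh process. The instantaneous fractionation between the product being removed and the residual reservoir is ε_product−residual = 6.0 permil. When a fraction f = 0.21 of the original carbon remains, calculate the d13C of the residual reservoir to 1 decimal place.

-33.6 permil

Rayleigh residual: δ_res = (δ₀ + 1000)·f^(α−1) − 1000
α = ε/1000 + 1 = 1.00600, so α − 1 = 0.00600
f^(α−1) = 0.21^(0.00600) = 0.990680
δ_res = (-24.5 + 1000) × 0.990680 − 1000 = 966.408 − 1000 = -33.59 permil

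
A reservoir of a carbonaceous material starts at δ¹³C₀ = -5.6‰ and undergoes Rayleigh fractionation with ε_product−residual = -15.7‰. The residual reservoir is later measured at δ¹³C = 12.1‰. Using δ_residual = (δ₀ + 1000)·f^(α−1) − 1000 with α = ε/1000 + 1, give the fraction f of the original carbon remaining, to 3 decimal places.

α − 1 = ε/1000 = -0.0157
(δ_res + 1000)/(δ₀ + 1000) = (12.1 + 1000)/(-5.6 + 1000) = 1012.1/994.4 = 1.017800
f = 1.017800^(1/-0.0157) = exp(ln(1.017800)/-0.0157) = exp(0.01764/-0.0157)
f = exp(-1.1238) = 0.3251

0.325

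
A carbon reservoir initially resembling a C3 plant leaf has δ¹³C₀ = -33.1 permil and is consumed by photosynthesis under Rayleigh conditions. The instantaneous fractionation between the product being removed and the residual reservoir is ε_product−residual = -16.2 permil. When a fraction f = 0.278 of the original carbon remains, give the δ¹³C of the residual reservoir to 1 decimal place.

-12.8 permil

Rayleigh residual: δ_res = (δ₀ + 1000)·f^(α−1) − 1000
α = ε/1000 + 1 = 0.98380, so α − 1 = -0.01620
f^(α−1) = 0.278^(-0.01620) = 1.020955
δ_res = (-33.1 + 1000) × 1.020955 − 1000 = 987.161 − 1000 = -12.84 permil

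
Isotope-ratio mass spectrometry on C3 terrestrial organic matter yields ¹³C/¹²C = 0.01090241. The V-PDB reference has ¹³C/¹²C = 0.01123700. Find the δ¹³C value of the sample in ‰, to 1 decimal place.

-29.8‰

δ¹³C = (R_sample / R_standard − 1) × 1000
R_sample / R_standard = 0.01090241 / 0.01123700 = 0.970224
δ¹³C = (0.970224 − 1) × 1000 = -29.78‰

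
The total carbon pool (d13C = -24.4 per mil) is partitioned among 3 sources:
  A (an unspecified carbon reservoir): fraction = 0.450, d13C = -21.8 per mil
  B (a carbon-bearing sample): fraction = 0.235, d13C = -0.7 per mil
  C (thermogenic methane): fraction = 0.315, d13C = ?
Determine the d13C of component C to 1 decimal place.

-45.8 per mil

Isotope mass balance: δ_bulk = Σ fᵢ·δᵢ.
-24.4 = 0.450×(-21.8) + 0.235×(-0.7) + 0.315×δ_C
0.315·δ_C = -24.4 − (-9.975) = -14.425
δ_C = -14.425 / 0.315 = -45.80 per mil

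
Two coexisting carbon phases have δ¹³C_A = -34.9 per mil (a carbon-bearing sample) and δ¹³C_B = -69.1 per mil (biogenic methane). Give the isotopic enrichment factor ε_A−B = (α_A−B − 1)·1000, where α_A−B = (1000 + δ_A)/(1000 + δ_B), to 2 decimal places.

α_A−B = (1000 + -34.9) / (1000 + -69.1) = 965.1 / 930.9 = 1.036739
ε_A−B = (1.036739 − 1) × 1000 = 36.739 per mil
(The approximation ε ≈ δ_A − δ_B would give 34.2 per mil.)

36.74 per mil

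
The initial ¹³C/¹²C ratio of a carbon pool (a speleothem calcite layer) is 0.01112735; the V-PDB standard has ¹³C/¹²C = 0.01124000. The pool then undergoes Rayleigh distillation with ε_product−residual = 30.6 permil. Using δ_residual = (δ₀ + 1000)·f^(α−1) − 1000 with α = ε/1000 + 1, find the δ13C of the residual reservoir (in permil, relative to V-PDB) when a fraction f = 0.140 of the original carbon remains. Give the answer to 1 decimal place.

-67.8 permil

δ₀ = (0.01112735/0.01124000 − 1)×1000 = (0.989978 − 1)×1000 = -10.022 permil
α − 1 = ε/1000 = 0.0306
f^(α−1) = 0.140^(0.0306) = 0.941611
δ_res = (-10.022 + 1000) × 0.941611 − 1000 = 932.174 − 1000 = -67.83 permil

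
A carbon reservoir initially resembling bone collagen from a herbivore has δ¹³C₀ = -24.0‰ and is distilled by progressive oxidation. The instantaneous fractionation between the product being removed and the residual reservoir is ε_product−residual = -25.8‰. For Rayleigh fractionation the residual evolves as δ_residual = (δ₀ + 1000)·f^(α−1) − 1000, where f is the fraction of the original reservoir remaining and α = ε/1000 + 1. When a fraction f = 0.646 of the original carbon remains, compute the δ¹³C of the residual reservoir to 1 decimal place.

Rayleigh residual: δ_res = (δ₀ + 1000)·f^(α−1) − 1000
α = ε/1000 + 1 = 0.97420, so α − 1 = -0.02580
f^(α−1) = 0.646^(-0.02580) = 1.011337
δ_res = (-24.0 + 1000) × 1.011337 − 1000 = 987.065 − 1000 = -12.93‰

-12.9‰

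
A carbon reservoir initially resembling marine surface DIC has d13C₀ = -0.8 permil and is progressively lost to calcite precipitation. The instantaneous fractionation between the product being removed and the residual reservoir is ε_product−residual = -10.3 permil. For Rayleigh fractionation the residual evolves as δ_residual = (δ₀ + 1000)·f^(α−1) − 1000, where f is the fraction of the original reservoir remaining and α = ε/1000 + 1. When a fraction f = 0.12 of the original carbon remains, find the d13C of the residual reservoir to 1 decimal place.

Rayleigh residual: δ_res = (δ₀ + 1000)·f^(α−1) − 1000
α = ε/1000 + 1 = 0.98970, so α − 1 = -0.01030
f^(α−1) = 0.12^(-0.01030) = 1.022079
δ_res = (-0.8 + 1000) × 1.022079 − 1000 = 1021.261 − 1000 = 21.26 permil

21.3 permil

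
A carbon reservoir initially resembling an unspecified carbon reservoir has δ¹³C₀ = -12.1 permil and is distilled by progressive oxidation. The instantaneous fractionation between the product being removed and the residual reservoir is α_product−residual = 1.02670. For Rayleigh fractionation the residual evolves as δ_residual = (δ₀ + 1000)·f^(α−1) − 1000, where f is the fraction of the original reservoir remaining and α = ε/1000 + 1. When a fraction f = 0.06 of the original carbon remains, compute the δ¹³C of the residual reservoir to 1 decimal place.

-83.6 permil

Rayleigh residual: δ_res = (δ₀ + 1000)·f^(α−1) − 1000
α − 1 = 0.02670
f^(α−1) = 0.06^(0.02670) = 0.927634
δ_res = (-12.1 + 1000) × 0.927634 − 1000 = 916.410 − 1000 = -83.59 permil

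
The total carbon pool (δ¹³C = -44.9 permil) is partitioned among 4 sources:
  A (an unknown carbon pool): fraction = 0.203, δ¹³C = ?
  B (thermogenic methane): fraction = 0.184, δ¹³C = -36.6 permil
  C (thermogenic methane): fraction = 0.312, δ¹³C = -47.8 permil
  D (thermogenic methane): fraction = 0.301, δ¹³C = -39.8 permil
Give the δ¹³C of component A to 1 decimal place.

Isotope mass balance: δ_bulk = Σ fᵢ·δᵢ.
-44.9 = 0.203×δ_A + 0.184×(-36.6) + 0.312×(-47.8) + 0.301×(-39.8)
0.203·δ_A = -44.9 − (-33.628) = -11.272
δ_A = -11.272 / 0.203 = -55.53 permil

-55.5 permil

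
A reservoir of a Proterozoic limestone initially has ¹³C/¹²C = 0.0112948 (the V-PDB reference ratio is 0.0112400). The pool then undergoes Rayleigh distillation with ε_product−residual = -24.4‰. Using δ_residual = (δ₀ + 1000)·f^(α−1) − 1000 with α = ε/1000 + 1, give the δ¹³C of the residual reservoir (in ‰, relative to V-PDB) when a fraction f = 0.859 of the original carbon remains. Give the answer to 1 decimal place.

8.6‰

δ₀ = (0.0112948/0.0112400 − 1)×1000 = (1.004875 − 1)×1000 = 4.875‰
α − 1 = ε/1000 = -0.0244
f^(α−1) = 0.859^(-0.0244) = 1.003715
δ_res = (4.875 + 1000) × 1.003715 − 1000 = 1008.609 − 1000 = 8.61‰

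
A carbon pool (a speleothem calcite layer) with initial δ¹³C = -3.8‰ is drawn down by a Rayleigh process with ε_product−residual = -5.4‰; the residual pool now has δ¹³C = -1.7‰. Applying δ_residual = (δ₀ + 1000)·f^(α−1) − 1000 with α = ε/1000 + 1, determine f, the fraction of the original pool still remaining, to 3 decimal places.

0.677

α − 1 = ε/1000 = -0.0054
(δ_res + 1000)/(δ₀ + 1000) = (-1.7 + 1000)/(-3.8 + 1000) = 998.3/996.2 = 1.002108
f = 1.002108^(1/-0.0054) = exp(ln(1.002108)/-0.0054) = exp(0.00211/-0.0054)
f = exp(-0.3900) = 0.6771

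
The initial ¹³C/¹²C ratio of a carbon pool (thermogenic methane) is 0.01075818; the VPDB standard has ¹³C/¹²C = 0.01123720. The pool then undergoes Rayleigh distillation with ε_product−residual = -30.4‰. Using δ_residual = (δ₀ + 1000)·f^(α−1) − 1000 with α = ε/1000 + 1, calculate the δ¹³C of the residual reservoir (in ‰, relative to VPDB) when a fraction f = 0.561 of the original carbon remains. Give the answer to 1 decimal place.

δ₀ = (0.01075818/0.01123720 − 1)×1000 = (0.957372 − 1)×1000 = -42.628‰
α − 1 = ε/1000 = -0.0304
f^(α−1) = 0.561^(-0.0304) = 1.017728
δ_res = (-42.628 + 1000) × 1.017728 − 1000 = 974.344 − 1000 = -25.66‰

-25.7‰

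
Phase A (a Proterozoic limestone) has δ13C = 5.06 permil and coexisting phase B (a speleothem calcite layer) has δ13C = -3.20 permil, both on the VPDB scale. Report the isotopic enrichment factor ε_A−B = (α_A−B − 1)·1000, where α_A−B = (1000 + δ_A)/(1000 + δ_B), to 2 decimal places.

α_A−B = (1000 + 5.06) / (1000 + -3.20) = 1005.06 / 996.80 = 1.008287
ε_A−B = (1.008287 − 1) × 1000 = 8.287 permil
(The approximation ε ≈ δ_A − δ_B would give 8.26 permil.)

8.29 permil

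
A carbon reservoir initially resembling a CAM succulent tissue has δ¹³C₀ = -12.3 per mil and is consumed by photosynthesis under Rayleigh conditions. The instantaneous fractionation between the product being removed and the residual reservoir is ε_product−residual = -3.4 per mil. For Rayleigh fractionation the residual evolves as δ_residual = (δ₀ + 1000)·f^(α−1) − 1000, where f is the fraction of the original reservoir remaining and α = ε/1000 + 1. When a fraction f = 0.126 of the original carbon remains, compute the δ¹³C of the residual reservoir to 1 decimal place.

-5.3 per mil

Rayleigh residual: δ_res = (δ₀ + 1000)·f^(α−1) − 1000
α = ε/1000 + 1 = 0.99660, so α − 1 = -0.00340
f^(α−1) = 0.126^(-0.00340) = 1.007068
δ_res = (-12.3 + 1000) × 1.007068 − 1000 = 994.681 − 1000 = -5.32 per mil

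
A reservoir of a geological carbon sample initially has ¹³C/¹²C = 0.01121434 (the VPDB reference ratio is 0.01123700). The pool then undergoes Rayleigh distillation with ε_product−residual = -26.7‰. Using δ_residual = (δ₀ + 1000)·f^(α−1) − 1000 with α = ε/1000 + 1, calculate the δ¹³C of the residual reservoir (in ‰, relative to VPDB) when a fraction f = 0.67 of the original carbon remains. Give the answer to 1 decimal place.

8.7‰

δ₀ = (0.01121434/0.01123700 − 1)×1000 = (0.997983 − 1)×1000 = -2.017‰
α − 1 = ε/1000 = -0.0267
f^(α−1) = 0.67^(-0.0267) = 1.010750
δ_res = (-2.017 + 1000) × 1.010750 − 1000 = 1008.712 − 1000 = 8.71‰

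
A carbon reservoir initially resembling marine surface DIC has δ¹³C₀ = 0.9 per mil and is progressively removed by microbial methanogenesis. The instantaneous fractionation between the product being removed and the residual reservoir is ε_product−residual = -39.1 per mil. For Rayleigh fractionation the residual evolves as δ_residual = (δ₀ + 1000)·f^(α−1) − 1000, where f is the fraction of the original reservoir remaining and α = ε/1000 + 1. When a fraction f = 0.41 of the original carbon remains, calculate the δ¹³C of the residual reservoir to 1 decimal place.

Rayleigh residual: δ_res = (δ₀ + 1000)·f^(α−1) − 1000
α = ε/1000 + 1 = 0.96090, so α − 1 = -0.03910
f^(α−1) = 0.41^(-0.03910) = 1.035476
δ_res = (0.9 + 1000) × 1.035476 − 1000 = 1036.408 − 1000 = 36.41 per mil

36.4 per mil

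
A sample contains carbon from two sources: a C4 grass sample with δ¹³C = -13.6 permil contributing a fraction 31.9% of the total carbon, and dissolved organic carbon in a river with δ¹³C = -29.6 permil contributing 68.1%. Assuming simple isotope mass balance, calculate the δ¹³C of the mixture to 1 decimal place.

-24.5 permil

δ_mix = f_A·δ_A + f_B·δ_B
δ_mix = 0.319 × (-13.6) + 0.681 × (-29.6)
δ_mix = -4.34 + -20.16 = -24.50 permil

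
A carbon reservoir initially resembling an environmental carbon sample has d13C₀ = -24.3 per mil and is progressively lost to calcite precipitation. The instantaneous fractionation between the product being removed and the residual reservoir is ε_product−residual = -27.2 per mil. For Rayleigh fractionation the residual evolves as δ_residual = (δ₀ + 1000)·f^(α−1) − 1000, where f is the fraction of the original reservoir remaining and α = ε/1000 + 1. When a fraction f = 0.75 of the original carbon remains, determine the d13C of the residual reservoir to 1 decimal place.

Rayleigh residual: δ_res = (δ₀ + 1000)·f^(α−1) − 1000
α = ε/1000 + 1 = 0.97280, so α − 1 = -0.02720
f^(α−1) = 0.75^(-0.02720) = 1.007856
δ_res = (-24.3 + 1000) × 1.007856 − 1000 = 983.365 − 1000 = -16.64 per mil

-16.6 per mil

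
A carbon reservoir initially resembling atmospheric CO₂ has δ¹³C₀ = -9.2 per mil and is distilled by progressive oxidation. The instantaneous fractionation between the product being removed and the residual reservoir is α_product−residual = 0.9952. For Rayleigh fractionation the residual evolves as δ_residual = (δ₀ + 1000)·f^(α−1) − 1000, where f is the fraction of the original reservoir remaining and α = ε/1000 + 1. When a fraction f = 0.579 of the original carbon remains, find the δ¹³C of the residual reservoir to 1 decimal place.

-6.6 per mil

Rayleigh residual: δ_res = (δ₀ + 1000)·f^(α−1) − 1000
α − 1 = -0.00480
f^(α−1) = 0.579^(-0.00480) = 1.002626
δ_res = (-9.2 + 1000) × 1.002626 − 1000 = 993.402 − 1000 = -6.60 per mil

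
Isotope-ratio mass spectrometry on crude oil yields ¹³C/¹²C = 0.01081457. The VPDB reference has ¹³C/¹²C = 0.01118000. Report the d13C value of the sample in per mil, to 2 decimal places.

-32.69 per mil

d13C = (R_sample / R_standard − 1) × 1000
R_sample / R_standard = 0.01081457 / 0.01118000 = 0.967314
d13C = (0.967314 − 1) × 1000 = -32.686 per mil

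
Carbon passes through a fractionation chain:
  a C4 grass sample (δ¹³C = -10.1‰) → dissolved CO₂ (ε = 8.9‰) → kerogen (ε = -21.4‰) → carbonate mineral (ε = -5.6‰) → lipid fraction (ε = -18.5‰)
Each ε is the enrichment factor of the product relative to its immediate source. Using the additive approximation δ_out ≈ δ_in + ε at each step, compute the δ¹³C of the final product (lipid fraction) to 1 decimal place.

step 1: δ ≈ -10.1 + (8.9) = -1.2‰
step 2: δ ≈ -1.2 + (-21.4) = -22.6‰
step 3: δ ≈ -22.6 + (-5.6) = -28.2‰
step 4: δ ≈ -28.2 + (-18.5) = -46.7‰

-46.7‰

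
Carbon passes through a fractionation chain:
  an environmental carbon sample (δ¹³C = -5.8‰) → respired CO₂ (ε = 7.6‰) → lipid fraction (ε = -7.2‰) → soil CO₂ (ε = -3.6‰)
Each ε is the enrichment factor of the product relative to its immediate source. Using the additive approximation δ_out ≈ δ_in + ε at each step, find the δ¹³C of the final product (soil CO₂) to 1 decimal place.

-9.0‰

step 1: δ ≈ -5.8 + (7.6) = 1.8‰
step 2: δ ≈ 1.8 + (-7.2) = -5.4‰
step 3: δ ≈ -5.4 + (-3.6) = -9.0‰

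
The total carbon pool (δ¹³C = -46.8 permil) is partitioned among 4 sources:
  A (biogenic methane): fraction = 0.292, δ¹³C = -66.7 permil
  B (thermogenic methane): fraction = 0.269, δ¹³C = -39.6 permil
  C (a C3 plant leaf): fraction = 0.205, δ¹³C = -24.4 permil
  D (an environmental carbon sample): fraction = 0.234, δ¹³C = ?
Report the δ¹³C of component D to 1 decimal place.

Isotope mass balance: δ_bulk = Σ fᵢ·δᵢ.
-46.8 = 0.292×(-66.7) + 0.269×(-39.6) + 0.205×(-24.4) + 0.234×δ_D
0.234·δ_D = -46.8 − (-35.131) = -11.669
δ_D = -11.669 / 0.234 = -49.87 permil

-49.9 permil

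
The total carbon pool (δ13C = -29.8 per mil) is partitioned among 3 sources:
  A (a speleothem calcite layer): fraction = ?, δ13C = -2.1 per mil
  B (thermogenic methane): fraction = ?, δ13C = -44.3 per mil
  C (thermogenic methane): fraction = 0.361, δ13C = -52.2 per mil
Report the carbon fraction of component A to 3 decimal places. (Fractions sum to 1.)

Let f_A and f_B be the unknown fractions; fractions sum to 1 so f_A + f_B = 0.639.
Mass balance: Σ fᵢ·δᵢ = δ_bulk ⇒ f_A·(-2.1) + f_B·(-44.3) = -29.8 − (-18.844) = -10.956
Substitute f_B = 0.639 − f_A:
f_A·(-2.1 − -44.3) = -10.956 − 0.639×(-44.3) = 17.352
f_A = 17.352 / 42.2 = 0.4112

0.411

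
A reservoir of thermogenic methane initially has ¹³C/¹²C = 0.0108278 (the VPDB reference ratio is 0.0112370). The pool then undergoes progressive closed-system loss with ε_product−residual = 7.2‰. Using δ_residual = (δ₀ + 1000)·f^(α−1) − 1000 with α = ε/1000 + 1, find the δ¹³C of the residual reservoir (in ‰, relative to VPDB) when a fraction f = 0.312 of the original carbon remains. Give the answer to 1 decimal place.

-44.5‰

δ₀ = (0.0108278/0.0112370 − 1)×1000 = (0.963585 − 1)×1000 = -36.415‰
α − 1 = ε/1000 = 0.0072
f^(α−1) = 0.312^(0.0072) = 0.991649
δ_res = (-36.415 + 1000) × 0.991649 − 1000 = 955.538 − 1000 = -44.46‰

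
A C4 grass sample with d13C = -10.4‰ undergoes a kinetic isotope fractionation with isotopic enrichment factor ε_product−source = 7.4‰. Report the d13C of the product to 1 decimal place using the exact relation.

-3.1‰

To first order, δ_product ≈ δ_source + ε = -3.0‰.
Exactly, δ_product = (δ_source + 1000)·(ε/1000 + 1) − 1000.
δ_product = (-10.4 + 1000) × (7.4/1000 + 1) − 1000
δ_product = -3.08‰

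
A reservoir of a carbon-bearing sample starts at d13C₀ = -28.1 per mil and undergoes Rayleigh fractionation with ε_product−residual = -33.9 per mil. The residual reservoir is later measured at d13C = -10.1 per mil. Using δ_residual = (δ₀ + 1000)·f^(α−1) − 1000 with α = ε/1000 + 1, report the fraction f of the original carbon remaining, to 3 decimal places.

α − 1 = ε/1000 = -0.0339
(δ_res + 1000)/(δ₀ + 1000) = (-10.1 + 1000)/(-28.1 + 1000) = 989.9/971.9 = 1.018520
f = 1.018520^(1/-0.0339) = exp(ln(1.018520)/-0.0339) = exp(0.01835/-0.0339)
f = exp(-0.5413) = 0.5820

0.582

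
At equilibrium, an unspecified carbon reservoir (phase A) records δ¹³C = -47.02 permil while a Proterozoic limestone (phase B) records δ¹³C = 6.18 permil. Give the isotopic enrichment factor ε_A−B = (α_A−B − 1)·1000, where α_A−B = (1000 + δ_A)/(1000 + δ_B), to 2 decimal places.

-52.87 permil

α_A−B = (1000 + -47.02) / (1000 + 6.18) = 952.98 / 1006.18 = 0.947127
ε_A−B = (0.947127 − 1) × 1000 = -52.873 permil
(The approximation ε ≈ δ_A − δ_B would give -53.20 permil.)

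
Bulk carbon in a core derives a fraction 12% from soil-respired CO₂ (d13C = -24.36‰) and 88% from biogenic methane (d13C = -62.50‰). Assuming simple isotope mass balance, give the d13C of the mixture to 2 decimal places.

δ_mix = f_A·δ_A + f_B·δ_B
δ_mix = 0.12 × (-24.36) + 0.88 × (-62.50)
δ_mix = -2.923 + -55.000 = -57.923‰

-57.92‰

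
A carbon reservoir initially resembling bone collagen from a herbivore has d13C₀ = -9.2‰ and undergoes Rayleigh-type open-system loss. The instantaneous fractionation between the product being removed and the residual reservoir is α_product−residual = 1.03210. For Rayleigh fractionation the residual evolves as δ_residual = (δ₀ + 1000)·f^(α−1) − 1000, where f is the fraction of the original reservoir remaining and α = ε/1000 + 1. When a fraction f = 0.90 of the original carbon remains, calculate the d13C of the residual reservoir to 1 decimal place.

-12.5‰

Rayleigh residual: δ_res = (δ₀ + 1000)·f^(α−1) − 1000
α − 1 = 0.03210
f^(α−1) = 0.90^(0.03210) = 0.996624
δ_res = (-9.2 + 1000) × 0.996624 − 1000 = 987.455 − 1000 = -12.55‰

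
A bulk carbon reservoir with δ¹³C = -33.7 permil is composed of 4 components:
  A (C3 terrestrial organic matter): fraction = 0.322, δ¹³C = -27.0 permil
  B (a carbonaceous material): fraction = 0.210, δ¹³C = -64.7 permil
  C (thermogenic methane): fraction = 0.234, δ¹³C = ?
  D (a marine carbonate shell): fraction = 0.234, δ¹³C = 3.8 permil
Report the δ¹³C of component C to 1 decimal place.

-52.6 permil

Isotope mass balance: δ_bulk = Σ fᵢ·δᵢ.
-33.7 = 0.322×(-27.0) + 0.210×(-64.7) + 0.234×δ_C + 0.234×(3.8)
0.234·δ_C = -33.7 − (-21.392) = -12.308
δ_C = -12.308 / 0.234 = -52.60 permil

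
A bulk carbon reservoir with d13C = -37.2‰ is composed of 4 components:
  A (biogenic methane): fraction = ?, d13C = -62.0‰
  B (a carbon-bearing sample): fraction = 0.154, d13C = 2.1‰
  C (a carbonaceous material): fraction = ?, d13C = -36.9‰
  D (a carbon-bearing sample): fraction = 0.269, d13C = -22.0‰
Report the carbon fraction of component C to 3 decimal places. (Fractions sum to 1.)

0.166

Let f_C and f_A be the unknown fractions; fractions sum to 1 so f_C + f_A = 0.577.
Mass balance: Σ fᵢ·δᵢ = δ_bulk ⇒ f_C·(-36.9) + f_A·(-62.0) = -37.2 − (-5.595) = -31.605
Substitute f_A = 0.577 − f_C:
f_C·(-36.9 − -62.0) = -31.605 − 0.577×(-62.0) = 4.169
f_C = 4.169 / 25.1 = 0.1661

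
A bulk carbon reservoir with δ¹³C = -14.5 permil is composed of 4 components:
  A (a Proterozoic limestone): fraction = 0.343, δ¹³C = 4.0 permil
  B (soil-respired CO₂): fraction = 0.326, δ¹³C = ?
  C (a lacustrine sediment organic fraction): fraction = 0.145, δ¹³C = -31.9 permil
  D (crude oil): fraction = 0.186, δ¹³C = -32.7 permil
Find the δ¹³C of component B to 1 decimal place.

Isotope mass balance: δ_bulk = Σ fᵢ·δᵢ.
-14.5 = 0.343×(4.0) + 0.326×δ_B + 0.145×(-31.9) + 0.186×(-32.7)
0.326·δ_B = -14.5 − (-9.336) = -5.164
δ_B = -5.164 / 0.326 = -15.84 permil

-15.8 permil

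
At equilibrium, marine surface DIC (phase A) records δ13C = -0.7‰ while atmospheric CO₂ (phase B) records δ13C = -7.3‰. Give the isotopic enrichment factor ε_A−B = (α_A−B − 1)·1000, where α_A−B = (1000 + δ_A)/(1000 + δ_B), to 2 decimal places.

6.65‰

α_A−B = (1000 + -0.7) / (1000 + -7.3) = 999.3 / 992.7 = 1.006649
ε_A−B = (1.006649 − 1) × 1000 = 6.649‰
(The approximation ε ≈ δ_A − δ_B would give 6.6‰.)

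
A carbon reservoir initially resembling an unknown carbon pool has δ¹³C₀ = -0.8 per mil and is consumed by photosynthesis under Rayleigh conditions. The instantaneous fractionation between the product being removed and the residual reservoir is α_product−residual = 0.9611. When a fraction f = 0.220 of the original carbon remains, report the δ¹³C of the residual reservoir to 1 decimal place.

Rayleigh residual: δ_res = (δ₀ + 1000)·f^(α−1) − 1000
α − 1 = -0.03890
f^(α−1) = 0.220^(-0.03890) = 1.060669
δ_res = (-0.8 + 1000) × 1.060669 − 1000 = 1059.820 − 1000 = 59.82 per mil

59.8 per mil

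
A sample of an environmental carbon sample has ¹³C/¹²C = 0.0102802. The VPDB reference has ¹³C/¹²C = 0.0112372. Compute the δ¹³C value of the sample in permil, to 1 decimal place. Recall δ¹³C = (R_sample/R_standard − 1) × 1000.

δ¹³C = (R_sample / R_standard − 1) × 1000
R_sample / R_standard = 0.0102802 / 0.0112372 = 0.914836
δ¹³C = (0.914836 − 1) × 1000 = -85.16 permil

-85.2 permil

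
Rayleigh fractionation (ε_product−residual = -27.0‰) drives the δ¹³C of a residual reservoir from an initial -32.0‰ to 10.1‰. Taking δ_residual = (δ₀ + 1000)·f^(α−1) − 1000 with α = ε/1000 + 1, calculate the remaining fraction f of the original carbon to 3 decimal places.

0.207

α − 1 = ε/1000 = -0.0270
(δ_res + 1000)/(δ₀ + 1000) = (10.1 + 1000)/(-32.0 + 1000) = 1010.1/968.0 = 1.043492
f = 1.043492^(1/-0.0270) = exp(ln(1.043492)/-0.0270) = exp(0.04257/-0.0270)
f = exp(-1.5768) = 0.2066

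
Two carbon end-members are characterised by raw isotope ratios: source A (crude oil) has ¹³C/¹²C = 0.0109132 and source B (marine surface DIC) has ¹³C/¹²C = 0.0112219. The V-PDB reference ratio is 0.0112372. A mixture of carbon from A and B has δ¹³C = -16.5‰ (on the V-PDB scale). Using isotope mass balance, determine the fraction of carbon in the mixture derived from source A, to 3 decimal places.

δ_A = (0.0109132/0.0112372 − 1)×1000 = (0.971167 − 1)×1000 = -28.833‰
δ_B = (0.0112219/0.0112372 − 1)×1000 = (0.998638 − 1)×1000 = -1.362‰
f_A = (δ_mix − δ_B)/(δ_A − δ_B) = (-16.5 − (-1.362))/(-28.833 − (-1.362))
f_A = -15.138 / -27.471 = 0.5511

0.551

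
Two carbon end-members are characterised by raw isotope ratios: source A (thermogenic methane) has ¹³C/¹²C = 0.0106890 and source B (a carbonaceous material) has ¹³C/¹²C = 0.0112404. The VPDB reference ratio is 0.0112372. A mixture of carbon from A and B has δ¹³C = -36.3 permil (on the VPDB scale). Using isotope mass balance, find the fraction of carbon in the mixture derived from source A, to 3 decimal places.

δ_A = (0.0106890/0.0112372 − 1)×1000 = (0.951216 − 1)×1000 = -48.784 permil
δ_B = (0.0112404/0.0112372 − 1)×1000 = (1.000285 − 1)×1000 = 0.285 permil
f_A = (δ_mix − δ_B)/(δ_A − δ_B) = (-36.3 − (0.285))/(-48.784 − (0.285))
f_A = -36.585 / -49.069 = 0.7456

0.746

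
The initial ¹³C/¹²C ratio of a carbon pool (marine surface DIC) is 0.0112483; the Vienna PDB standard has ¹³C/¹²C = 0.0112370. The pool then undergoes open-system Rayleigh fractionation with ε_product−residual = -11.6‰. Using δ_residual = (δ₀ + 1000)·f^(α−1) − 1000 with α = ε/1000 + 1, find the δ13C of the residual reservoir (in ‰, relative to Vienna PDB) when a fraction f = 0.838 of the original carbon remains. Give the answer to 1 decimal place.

3.1‰

δ₀ = (0.0112483/0.0112370 − 1)×1000 = (1.001006 − 1)×1000 = 1.006‰
α − 1 = ε/1000 = -0.0116
f^(α−1) = 0.838^(-0.0116) = 1.002052
δ_res = (1.006 + 1000) × 1.002052 − 1000 = 1003.060 − 1000 = 3.06‰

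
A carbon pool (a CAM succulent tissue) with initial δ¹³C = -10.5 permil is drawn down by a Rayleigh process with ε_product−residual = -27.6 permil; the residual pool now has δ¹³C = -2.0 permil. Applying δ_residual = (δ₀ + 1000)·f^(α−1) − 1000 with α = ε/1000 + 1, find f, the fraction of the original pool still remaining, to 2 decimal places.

0.73

α − 1 = ε/1000 = -0.0276
(δ_res + 1000)/(δ₀ + 1000) = (-2.0 + 1000)/(-10.5 + 1000) = 998.0/989.5 = 1.008590
f = 1.008590^(1/-0.0276) = exp(ln(1.008590)/-0.0276) = exp(0.00855/-0.0276)
f = exp(-0.3099) = 0.7335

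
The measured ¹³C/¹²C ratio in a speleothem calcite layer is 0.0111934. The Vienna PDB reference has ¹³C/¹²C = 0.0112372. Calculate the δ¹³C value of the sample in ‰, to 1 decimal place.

-3.9‰

δ¹³C = (R_sample / R_standard − 1) × 1000
R_sample / R_standard = 0.0111934 / 0.0112372 = 0.996102
δ¹³C = (0.996102 − 1) × 1000 = -3.90‰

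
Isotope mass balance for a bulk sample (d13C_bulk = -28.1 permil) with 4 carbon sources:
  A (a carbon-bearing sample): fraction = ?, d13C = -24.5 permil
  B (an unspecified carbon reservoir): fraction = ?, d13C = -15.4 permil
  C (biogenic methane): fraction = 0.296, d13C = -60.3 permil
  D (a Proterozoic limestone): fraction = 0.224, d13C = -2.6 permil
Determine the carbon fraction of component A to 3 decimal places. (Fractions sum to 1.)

0.250

Let f_A and f_B be the unknown fractions; fractions sum to 1 so f_A + f_B = 0.480.
Mass balance: Σ fᵢ·δᵢ = δ_bulk ⇒ f_A·(-24.5) + f_B·(-15.4) = -28.1 − (-18.431) = -9.669
Substitute f_B = 0.480 − f_A:
f_A·(-24.5 − -15.4) = -9.669 − 0.480×(-15.4) = -2.277
f_A = -2.277 / -9.1 = 0.2502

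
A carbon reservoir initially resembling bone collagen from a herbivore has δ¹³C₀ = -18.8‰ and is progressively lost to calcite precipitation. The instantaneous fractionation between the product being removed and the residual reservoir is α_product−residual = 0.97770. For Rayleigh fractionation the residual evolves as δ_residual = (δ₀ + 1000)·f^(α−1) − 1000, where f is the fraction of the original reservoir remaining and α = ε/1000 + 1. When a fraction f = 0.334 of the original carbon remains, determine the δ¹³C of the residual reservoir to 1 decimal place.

5.5‰

Rayleigh residual: δ_res = (δ₀ + 1000)·f^(α−1) − 1000
α − 1 = -0.02230
f^(α−1) = 0.334^(-0.02230) = 1.024756
δ_res = (-18.8 + 1000) × 1.024756 − 1000 = 1005.491 − 1000 = 5.49‰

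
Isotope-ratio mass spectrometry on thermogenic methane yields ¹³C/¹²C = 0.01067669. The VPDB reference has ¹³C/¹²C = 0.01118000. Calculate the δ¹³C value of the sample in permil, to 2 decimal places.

-45.02 permil

δ¹³C = (R_sample / R_standard − 1) × 1000
R_sample / R_standard = 0.01067669 / 0.01118000 = 0.954981
δ¹³C = (0.954981 − 1) × 1000 = -45.019 permil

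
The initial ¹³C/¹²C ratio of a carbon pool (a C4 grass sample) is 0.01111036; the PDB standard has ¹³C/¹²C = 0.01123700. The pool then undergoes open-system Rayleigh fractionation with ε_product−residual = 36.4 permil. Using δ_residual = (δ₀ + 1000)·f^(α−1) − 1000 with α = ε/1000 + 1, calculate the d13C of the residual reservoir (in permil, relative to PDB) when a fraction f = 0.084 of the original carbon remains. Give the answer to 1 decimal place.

δ₀ = (0.01111036/0.01123700 − 1)×1000 = (0.988730 − 1)×1000 = -11.270 permil
α − 1 = ε/1000 = 0.0364
f^(α−1) = 0.084^(0.0364) = 0.913784
δ_res = (-11.270 + 1000) × 0.913784 − 1000 = 903.486 − 1000 = -96.51 permil

-96.5 permil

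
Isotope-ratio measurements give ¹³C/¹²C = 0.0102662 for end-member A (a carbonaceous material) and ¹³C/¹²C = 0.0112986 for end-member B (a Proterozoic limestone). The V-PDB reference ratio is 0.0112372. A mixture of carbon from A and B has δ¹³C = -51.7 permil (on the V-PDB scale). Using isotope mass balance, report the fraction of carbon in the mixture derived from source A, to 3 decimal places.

0.622

δ_A = (0.0102662/0.0112372 − 1)×1000 = (0.913591 − 1)×1000 = -86.409 permil
δ_B = (0.0112986/0.0112372 − 1)×1000 = (1.005464 − 1)×1000 = 5.464 permil
f_A = (δ_mix − δ_B)/(δ_A − δ_B) = (-51.7 − (5.464))/(-86.409 − (5.464))
f_A = -57.164 / -91.873 = 0.6222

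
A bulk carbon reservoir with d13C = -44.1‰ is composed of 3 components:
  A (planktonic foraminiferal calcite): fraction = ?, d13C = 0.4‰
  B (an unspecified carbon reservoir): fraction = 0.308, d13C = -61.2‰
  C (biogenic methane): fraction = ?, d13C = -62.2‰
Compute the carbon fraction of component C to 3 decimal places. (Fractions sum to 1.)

0.408

Let f_C and f_A be the unknown fractions; fractions sum to 1 so f_C + f_A = 0.692.
Mass balance: Σ fᵢ·δᵢ = δ_bulk ⇒ f_C·(-62.2) + f_A·(0.4) = -44.1 − (-18.850) = -25.250
Substitute f_A = 0.692 − f_C:
f_C·(-62.2 − 0.4) = -25.250 − 0.692×(0.4) = -25.527
f_C = -25.527 / -62.6 = 0.4078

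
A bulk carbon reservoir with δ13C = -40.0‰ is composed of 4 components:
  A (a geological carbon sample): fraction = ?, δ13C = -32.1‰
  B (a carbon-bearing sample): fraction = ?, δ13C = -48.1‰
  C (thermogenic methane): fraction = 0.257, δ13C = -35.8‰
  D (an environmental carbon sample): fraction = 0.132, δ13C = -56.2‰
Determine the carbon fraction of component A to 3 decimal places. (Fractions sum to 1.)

Let f_A and f_B be the unknown fractions; fractions sum to 1 so f_A + f_B = 0.611.
Mass balance: Σ fᵢ·δᵢ = δ_bulk ⇒ f_A·(-32.1) + f_B·(-48.1) = -40.0 − (-16.619) = -23.381
Substitute f_B = 0.611 − f_A:
f_A·(-32.1 − -48.1) = -23.381 − 0.611×(-48.1) = 6.008
f_A = 6.008 / 16.0 = 0.3755

0.376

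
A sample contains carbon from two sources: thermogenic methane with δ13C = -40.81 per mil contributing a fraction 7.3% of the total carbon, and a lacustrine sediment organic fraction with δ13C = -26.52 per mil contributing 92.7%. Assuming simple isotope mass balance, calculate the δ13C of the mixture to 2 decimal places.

-27.56 per mil

δ_mix = f_A·δ_A + f_B·δ_B
δ_mix = 0.073 × (-40.81) + 0.927 × (-26.52)
δ_mix = -2.979 + -24.584 = -27.563 per mil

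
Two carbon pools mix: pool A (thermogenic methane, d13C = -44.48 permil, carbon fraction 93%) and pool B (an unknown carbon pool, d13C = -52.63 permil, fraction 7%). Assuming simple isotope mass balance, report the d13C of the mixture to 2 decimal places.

δ_mix = f_A·δ_A + f_B·δ_B
δ_mix = 0.93 × (-44.48) + 0.07 × (-52.63)
δ_mix = -41.366 + -3.684 = -45.050 permil

-45.05 permil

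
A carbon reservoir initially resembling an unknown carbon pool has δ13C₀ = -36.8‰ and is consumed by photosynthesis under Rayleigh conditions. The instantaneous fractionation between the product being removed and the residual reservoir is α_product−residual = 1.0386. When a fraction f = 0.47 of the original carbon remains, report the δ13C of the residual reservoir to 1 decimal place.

Rayleigh residual: δ_res = (δ₀ + 1000)·f^(α−1) − 1000
α − 1 = 0.03860
f^(α−1) = 0.47^(0.03860) = 0.971277
δ_res = (-36.8 + 1000) × 0.971277 − 1000 = 935.534 − 1000 = -64.47‰

-64.5‰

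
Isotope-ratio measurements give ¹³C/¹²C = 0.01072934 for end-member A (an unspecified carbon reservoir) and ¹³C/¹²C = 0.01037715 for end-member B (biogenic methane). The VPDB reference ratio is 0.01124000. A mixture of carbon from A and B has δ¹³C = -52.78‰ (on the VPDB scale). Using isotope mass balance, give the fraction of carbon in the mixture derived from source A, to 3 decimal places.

0.766

δ_A = (0.01072934/0.01124000 − 1)×1000 = (0.954568 − 1)×1000 = -45.432‰
δ_B = (0.01037715/0.01124000 − 1)×1000 = (0.923234 − 1)×1000 = -76.766‰
f_A = (δ_mix − δ_B)/(δ_A − δ_B) = (-52.78 − (-76.766))/(-45.432 − (-76.766))
f_A = 23.986 / 31.334 = 0.7655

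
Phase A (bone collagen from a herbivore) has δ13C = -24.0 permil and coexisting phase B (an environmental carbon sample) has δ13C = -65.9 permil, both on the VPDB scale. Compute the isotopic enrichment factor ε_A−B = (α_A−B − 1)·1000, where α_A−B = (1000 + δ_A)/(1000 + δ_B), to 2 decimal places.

44.86 permil

α_A−B = (1000 + -24.0) / (1000 + -65.9) = 976.0 / 934.1 = 1.044856
ε_A−B = (1.044856 − 1) × 1000 = 44.856 permil
(The approximation ε ≈ δ_A − δ_B would give 41.9 permil.)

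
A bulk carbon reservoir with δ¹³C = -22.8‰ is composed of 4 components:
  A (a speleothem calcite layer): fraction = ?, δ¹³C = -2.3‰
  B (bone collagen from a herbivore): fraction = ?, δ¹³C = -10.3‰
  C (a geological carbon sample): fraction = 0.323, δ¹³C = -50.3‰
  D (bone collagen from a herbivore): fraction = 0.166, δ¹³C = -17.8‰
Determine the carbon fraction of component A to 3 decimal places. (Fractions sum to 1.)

Let f_A and f_B be the unknown fractions; fractions sum to 1 so f_A + f_B = 0.511.
Mass balance: Σ fᵢ·δᵢ = δ_bulk ⇒ f_A·(-2.3) + f_B·(-10.3) = -22.8 − (-19.202) = -3.598
Substitute f_B = 0.511 − f_A:
f_A·(-2.3 − -10.3) = -3.598 − 0.511×(-10.3) = 1.665
f_A = 1.665 / 8.0 = 0.2081

0.208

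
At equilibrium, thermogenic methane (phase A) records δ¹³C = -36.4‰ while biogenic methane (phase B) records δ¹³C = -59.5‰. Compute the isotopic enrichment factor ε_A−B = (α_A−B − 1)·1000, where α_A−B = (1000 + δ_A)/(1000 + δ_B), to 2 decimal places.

α_A−B = (1000 + -36.4) / (1000 + -59.5) = 963.6 / 940.5 = 1.024561
ε_A−B = (1.024561 − 1) × 1000 = 24.561‰
(The approximation ε ≈ δ_A − δ_B would give 23.1‰.)

24.56‰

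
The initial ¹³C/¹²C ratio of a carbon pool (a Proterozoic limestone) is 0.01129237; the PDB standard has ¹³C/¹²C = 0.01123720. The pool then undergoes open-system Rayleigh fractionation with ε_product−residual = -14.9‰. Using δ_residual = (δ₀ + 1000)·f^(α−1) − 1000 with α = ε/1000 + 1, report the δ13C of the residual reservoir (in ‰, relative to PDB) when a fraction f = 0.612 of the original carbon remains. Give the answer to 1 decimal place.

δ₀ = (0.01129237/0.01123720 − 1)×1000 = (1.004910 − 1)×1000 = 4.910‰
α − 1 = ε/1000 = -0.0149
f^(α−1) = 0.612^(-0.0149) = 1.007343
δ_res = (4.910 + 1000) × 1.007343 − 1000 = 1012.289 − 1000 = 12.29‰

12.3‰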